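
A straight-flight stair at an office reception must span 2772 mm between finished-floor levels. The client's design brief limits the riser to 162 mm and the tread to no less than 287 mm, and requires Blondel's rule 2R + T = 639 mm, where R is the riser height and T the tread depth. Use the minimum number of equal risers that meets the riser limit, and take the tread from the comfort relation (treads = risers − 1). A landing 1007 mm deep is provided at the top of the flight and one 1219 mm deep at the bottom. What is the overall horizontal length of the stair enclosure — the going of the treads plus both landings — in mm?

7853 mm

2772 / 162 = 17.11, so 18 risers are needed.
R = 2772 ÷ 18 = 154 mm.
Tread T = 639 − 2 × 154 = 331 mm (≥ 287 mm).
Treads = 18 − 1 = 17; going = 17 × 331 = 5627 mm.
Enclosure = 5627 + 1007 + 1219 = 7853 mm.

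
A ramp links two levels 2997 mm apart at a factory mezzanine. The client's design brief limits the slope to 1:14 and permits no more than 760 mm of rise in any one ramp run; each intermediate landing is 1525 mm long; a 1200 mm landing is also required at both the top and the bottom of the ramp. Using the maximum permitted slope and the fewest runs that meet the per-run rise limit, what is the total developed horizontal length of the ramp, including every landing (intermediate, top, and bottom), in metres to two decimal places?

2997 / 760 = 3.94, so 4 ramp runs are needed. That means 3 intermediate landings.
Ramp run (horizontal) at 1:14: 2997 × 14 = 41958 mm.
3 intermediate landings contribute 3 × 1525 = 4575 mm.
Top and bottom landings: 2 × 1200 = 2400 mm.
Total = 41958 + 4575 + 2400 = 48933 mm.
= 48.93 m.

48.93 m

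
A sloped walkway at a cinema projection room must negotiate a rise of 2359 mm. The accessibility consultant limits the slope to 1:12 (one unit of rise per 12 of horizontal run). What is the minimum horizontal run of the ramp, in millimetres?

28308 mm

At 1:12 the run is 12 × 2359 = 28308 mm.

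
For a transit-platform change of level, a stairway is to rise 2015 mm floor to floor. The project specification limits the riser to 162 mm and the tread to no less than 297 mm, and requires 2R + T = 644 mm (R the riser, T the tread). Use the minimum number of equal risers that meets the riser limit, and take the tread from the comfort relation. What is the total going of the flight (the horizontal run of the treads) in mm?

4008 mm

⌈2015/162⌉ = 13 risers.
Each riser is 2015/13 = 155 mm (≤ 162 mm).
Tread T = 644 − 2 × 155 = 334 mm (≥ 297 mm).
Treads = 13 − 1 = 12; going = 12 × 334 = 4008 mm.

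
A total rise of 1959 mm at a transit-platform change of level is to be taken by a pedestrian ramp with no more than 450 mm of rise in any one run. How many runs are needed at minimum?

5 runs

1959 / 450 = 4.35, so 5 ramp runs are needed.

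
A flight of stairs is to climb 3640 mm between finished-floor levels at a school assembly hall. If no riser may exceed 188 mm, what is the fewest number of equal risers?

3640 / 188 = 19.362 → round up to 20 risers.

20 risers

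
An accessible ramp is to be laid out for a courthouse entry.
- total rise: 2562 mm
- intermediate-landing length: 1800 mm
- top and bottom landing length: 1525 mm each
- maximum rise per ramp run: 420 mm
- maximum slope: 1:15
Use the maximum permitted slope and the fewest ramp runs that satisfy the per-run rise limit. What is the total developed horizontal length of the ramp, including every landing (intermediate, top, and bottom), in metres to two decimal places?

52.28 m

At most 420 each: 2562/420 = 6.10, giving 7 ramp runs. That means 6 intermediate landings.
Horizontal run for 2562 mm of rise at 1:15 is 2562 × 15 = 38430 mm.
6 intermediate landings contribute 6 × 1800 = 10800 mm.
Top and bottom landings: 2 × 1525 = 3050 mm.
Total = 38430 + 10800 + 3050 = 52280 mm.
= 52.28 m.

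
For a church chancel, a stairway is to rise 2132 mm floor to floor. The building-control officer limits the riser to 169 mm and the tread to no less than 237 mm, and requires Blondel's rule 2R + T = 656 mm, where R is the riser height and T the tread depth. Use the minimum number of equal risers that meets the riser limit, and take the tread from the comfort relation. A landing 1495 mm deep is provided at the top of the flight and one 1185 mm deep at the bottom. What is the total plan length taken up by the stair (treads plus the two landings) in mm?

2132 / 169 = 12.62, so 13 risers are needed.
Riser R = 2132 / 13 = 164 mm, within the 169 mm limit.
From 2R + T = 656: T = 656 − 328 = 328 mm.
Going = (13 − 1) × 328 = 3936 mm.
Enclosure = 3936 + 1495 + 1185 = 6616 mm.

6616 mm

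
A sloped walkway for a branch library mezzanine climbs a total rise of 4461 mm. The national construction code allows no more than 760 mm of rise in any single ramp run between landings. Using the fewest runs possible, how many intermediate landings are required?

5 intermediate landings

4461 / 760 = 5.870 → round up to 6 ramp runs.
6 runs are separated by 5 intermediate landings.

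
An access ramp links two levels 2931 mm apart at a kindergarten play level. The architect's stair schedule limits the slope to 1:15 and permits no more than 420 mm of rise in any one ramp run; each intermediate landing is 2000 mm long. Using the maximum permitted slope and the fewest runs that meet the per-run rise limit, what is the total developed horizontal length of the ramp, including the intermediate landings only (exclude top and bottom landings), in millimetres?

⌈2931/420⌉ = 7 ramp runs. That means 6 intermediate landings.
Horizontal run for 2931 mm of rise at 1:15 is 2931 × 15 = 43965 mm.
6 intermediate landings contribute 6 × 2000 = 12000 mm.
Developed length = 43965 + 12000 = 55965 mm.

55965 mm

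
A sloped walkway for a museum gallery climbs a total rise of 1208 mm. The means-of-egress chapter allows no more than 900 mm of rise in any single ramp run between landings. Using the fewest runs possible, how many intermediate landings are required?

1 intermediate landings

1208 / 900 = 1.342 → round up to 2 ramp runs.
2 runs are separated by 1 intermediate landings.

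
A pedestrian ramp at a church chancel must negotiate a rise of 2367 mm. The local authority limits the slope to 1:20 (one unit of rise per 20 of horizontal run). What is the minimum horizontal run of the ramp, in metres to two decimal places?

At 1:20 the run is 20 × 2367 = 47340 mm.
47340 mm = 47.34 m.

47.34 m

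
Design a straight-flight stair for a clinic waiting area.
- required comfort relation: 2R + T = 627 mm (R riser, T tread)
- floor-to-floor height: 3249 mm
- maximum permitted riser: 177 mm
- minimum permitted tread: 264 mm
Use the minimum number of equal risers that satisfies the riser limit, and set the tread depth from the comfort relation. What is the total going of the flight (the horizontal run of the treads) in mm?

3249 / 177 = 18.36, so 19 risers are needed.
R = 3249 ÷ 19 = 171 mm.
T = 627 − 2·171 = 285 mm, which satisfies the 264 mm minimum.
Treads = 19 − 1 = 18; going = 18 × 285 = 5130 mm.

5130 mm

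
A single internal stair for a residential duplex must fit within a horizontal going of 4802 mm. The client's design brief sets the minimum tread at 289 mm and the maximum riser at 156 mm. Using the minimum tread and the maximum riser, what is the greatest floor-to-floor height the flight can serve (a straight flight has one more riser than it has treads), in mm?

2652 mm

4802 / 289 = 16.62, so 16 treads fit.
Risers = treads + 1 = 17.
Maximum height = 17 × 156 = 2652 mm.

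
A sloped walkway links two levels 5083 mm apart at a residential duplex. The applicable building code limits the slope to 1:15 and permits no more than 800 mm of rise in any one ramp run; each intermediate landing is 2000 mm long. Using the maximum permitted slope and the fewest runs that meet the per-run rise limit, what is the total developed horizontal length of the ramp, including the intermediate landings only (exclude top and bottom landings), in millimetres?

5083 / 800 = 6.35, so 7 ramp runs are needed. That means 6 intermediate landings.
Ramp run (horizontal) at 1:15: 5083 × 15 = 76245 mm.
Intermediate landings: 6 × 2000 = 12000 mm.
Total developed length = 76245 + 12000 = 88245 mm.

88245 mm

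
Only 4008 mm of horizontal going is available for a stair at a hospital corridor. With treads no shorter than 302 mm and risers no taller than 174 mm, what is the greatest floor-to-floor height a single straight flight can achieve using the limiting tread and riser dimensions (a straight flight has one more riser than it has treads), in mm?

4008 / 302 = 13.27, so 13 treads fit.
Risers = treads + 1 = 14.
Maximum height = 14 × 174 = 2436 mm.

2436 mm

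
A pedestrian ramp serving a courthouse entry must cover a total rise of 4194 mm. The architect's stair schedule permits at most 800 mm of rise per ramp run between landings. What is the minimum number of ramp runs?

6 runs

4194 / 800 = 5.242 → round up to 6 ramp runs.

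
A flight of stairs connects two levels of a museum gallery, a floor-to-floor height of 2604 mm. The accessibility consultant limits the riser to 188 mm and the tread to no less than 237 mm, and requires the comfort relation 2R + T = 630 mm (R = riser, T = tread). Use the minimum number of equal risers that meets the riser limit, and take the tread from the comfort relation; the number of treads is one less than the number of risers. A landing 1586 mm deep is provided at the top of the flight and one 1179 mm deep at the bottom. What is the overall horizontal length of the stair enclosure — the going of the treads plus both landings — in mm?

6119 mm

At most 188 each: 2604/188 = 13.85, giving 14 risers.
R = 2604 ÷ 14 = 186 mm.
Tread T = 630 − 2 × 186 = 258 mm (≥ 237 mm).
Going = (14 − 1) × 258 = 3354 mm.
Enclosure = 3354 + 1586 + 1179 = 6119 mm.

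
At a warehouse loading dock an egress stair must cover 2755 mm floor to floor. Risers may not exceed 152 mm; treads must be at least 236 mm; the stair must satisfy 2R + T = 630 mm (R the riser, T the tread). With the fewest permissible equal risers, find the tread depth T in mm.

340 mm

2755 / 152 = 18.12, so 19 risers are needed.
Each riser is 2755/19 = 145 mm (≤ 152 mm).
From 2R + T = 630: T = 630 − 290 = 340 mm.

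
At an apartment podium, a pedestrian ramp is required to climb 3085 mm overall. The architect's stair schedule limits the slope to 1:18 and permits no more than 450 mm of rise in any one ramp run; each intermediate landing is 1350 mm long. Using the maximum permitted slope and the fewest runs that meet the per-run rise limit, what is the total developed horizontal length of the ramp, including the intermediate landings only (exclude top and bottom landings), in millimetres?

63630 mm

At most 450 each: 3085/450 = 6.86, giving 7 ramp runs. That means 6 intermediate landings.
Horizontal run for 3085 mm of rise at 1:18 is 3085 × 18 = 55530 mm.
6 intermediate landings contribute 6 × 1350 = 8100 mm.
Developed length = 55530 + 8100 = 63630 mm.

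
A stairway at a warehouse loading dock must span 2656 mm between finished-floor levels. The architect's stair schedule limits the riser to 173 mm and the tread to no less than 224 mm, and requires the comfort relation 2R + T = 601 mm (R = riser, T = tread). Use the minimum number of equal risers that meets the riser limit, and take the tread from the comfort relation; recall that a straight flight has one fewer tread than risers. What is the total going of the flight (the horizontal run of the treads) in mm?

2656 / 173 = 15.35, so 16 risers are needed.
R = 2656 ÷ 16 = 166 mm.
From 2R + T = 601: T = 601 − 332 = 269 mm.
Going = (16 − 1) × 269 = 4035 mm.

4035 mm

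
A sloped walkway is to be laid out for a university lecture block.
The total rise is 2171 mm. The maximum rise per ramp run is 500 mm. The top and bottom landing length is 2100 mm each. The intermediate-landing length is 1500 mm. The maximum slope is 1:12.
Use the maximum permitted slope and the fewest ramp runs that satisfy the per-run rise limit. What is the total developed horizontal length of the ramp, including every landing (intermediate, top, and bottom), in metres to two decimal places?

36.25 m

At most 500 each: 2171/500 = 4.34, giving 5 ramp runs. That means 4 intermediate landings.
Ramp run (horizontal) at 1:12: 2171 × 12 = 26052 mm.
4 intermediate landings contribute 4 × 1500 = 6000 mm.
Top and bottom landings: 2 × 2100 = 4200 mm.
Total = 26052 + 6000 + 4200 = 36252 mm.
= 36.25 m.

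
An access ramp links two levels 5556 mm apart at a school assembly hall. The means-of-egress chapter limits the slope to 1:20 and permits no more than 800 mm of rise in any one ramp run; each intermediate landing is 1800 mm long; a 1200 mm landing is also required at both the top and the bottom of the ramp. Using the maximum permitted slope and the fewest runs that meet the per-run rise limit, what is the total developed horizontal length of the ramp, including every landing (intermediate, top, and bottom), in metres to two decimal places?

⌈5556/800⌉ = 7 ramp runs. That means 6 intermediate landings.
Ramp run (horizontal) at 1:20: 5556 × 20 = 111120 mm.
6 intermediate landings contribute 6 × 1800 = 10800 mm.
Top and bottom landings: 2 × 1200 = 2400 mm.
Total = 111120 + 10800 + 2400 = 124320 mm.
= 124.32 m.

124.32 m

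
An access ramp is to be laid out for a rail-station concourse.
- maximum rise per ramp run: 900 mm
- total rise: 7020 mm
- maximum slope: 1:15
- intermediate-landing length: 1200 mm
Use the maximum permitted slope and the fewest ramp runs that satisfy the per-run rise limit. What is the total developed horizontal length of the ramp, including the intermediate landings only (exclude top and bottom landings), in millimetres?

113700 mm

At most 900 each: 7020/900 = 7.80, giving 8 ramp runs. That means 7 intermediate landings.
Horizontal run for 7020 mm of rise at 1:15 is 7020 × 15 = 105300 mm.
Intermediate landings: 7 × 1200 = 8400 mm.
Total developed length = 105300 + 8400 = 113700 mm.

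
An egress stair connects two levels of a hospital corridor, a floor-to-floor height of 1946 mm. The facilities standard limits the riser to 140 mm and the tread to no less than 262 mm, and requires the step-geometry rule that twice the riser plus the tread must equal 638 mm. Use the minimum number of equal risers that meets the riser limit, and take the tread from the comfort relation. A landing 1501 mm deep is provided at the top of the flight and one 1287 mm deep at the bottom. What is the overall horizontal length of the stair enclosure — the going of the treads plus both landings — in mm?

At most 140 each: 1946/140 = 13.90, giving 14 risers.
Each riser is 1946/14 = 139 mm (≤ 140 mm).
Tread T = 638 − 2 × 139 = 360 mm (≥ 262 mm).
14 risers give 13 treads; going = 13 × 360 = 4680 mm.
Add landings: 4680 + 1501 + 1287 = 7468 mm.

7468 mm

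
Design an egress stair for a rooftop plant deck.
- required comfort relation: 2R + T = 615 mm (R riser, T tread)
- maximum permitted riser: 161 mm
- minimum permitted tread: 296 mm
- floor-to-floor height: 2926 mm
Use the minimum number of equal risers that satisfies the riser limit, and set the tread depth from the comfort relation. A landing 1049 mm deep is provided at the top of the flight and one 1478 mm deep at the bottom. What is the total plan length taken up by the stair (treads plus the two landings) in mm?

⌈2926/161⌉ = 19 risers.
R = 2926 ÷ 19 = 154 mm.
Tread T = 615 − 2 × 154 = 307 mm (≥ 296 mm).
Going = (19 − 1) × 307 = 5526 mm.
Enclosure = 5526 + 1049 + 1478 = 8053 mm.

8053 mm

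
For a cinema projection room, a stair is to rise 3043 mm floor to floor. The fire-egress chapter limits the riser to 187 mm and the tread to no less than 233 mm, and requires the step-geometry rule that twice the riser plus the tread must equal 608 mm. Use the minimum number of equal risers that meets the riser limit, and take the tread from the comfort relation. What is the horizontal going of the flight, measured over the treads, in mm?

4000 mm

⌈3043/187⌉ = 17 risers.
Riser R = 3043 / 17 = 179 mm, within the 187 mm limit.
Tread T = 608 − 2 × 179 = 250 mm (≥ 233 mm).
Treads = 17 − 1 = 16; going = 16 × 250 = 4000 mm.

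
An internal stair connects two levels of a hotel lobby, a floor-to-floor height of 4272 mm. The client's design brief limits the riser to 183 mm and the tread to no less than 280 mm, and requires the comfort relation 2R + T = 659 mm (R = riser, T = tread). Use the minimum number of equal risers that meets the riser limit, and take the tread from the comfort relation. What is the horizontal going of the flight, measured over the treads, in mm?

6969 mm

⌈4272/183⌉ = 24 risers.
R = 4272 ÷ 24 = 178 mm.
Tread T = 659 − 2 × 178 = 303 mm (≥ 280 mm).
Going = (24 − 1) × 303 = 6969 mm.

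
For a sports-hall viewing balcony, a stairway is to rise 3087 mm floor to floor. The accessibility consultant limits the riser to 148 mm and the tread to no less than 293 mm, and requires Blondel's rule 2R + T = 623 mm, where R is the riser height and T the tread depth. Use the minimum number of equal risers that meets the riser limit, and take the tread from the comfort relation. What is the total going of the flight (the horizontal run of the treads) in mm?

6580 mm

3087 / 148 = 20.858 → round up to 21 risers.
Each riser is 3087/21 = 147 mm (≤ 148 mm).
T = 623 − 2·147 = 329 mm, which satisfies the 293 mm minimum.
21 risers give 20 treads; going = 20 × 329 = 6580 mm.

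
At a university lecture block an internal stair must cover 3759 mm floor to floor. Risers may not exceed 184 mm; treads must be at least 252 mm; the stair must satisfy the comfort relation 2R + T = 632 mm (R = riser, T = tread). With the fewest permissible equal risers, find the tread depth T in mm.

274 mm

3759 / 184 = 20.429 → round up to 21 risers.
Riser R = 3759 / 21 = 179 mm, within the 184 mm limit.
T = 632 − 2·179 = 274 mm, which satisfies the 252 mm minimum.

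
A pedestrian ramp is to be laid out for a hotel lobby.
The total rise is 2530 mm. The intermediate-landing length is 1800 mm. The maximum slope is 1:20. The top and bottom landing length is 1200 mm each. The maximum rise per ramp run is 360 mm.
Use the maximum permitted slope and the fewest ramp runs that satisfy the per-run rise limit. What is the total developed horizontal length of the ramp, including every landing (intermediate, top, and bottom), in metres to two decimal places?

2530 / 360 = 7.028 → round up to 8 ramp runs. That means 7 intermediate landings.
Horizontal run for 2530 mm of rise at 1:20 is 2530 × 20 = 50600 mm.
Intermediate landings: 7 × 1800 = 12600 mm.
Top and bottom landings: 2 × 1200 = 2400 mm.
Total = 50600 + 12600 + 2400 = 65600 mm.
= 65.60 m.

65.60 m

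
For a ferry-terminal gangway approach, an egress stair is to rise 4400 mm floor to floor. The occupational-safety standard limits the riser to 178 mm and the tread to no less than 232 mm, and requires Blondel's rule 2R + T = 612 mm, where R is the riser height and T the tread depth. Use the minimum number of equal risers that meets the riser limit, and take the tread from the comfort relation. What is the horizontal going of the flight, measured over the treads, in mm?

At most 178 each: 4400/178 = 24.72, giving 25 risers.
Riser R = 4400 / 25 = 176 mm, within the 178 mm limit.
From 2R + T = 612: T = 612 − 352 = 260 mm.
Going = (25 − 1) × 260 = 6240 mm.

6240 mm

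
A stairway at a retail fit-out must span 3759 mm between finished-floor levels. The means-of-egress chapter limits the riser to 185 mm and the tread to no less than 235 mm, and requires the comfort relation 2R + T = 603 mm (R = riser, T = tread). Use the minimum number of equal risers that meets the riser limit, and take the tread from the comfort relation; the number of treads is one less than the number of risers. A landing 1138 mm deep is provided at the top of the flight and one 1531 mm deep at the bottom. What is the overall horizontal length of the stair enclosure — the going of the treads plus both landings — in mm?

At most 185 each: 3759/185 = 20.32, giving 21 risers.
Each riser is 3759/21 = 179 mm (≤ 185 mm).
From 2R + T = 603: T = 603 − 358 = 245 mm.
Treads = 21 − 1 = 20; going = 20 × 245 = 4900 mm.
Add landings: 4900 + 1138 + 1531 = 7569 mm.

7569 mm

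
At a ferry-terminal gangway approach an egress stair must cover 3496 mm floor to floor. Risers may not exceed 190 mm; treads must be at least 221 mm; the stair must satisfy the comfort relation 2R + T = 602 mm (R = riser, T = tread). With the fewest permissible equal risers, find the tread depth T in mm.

234 mm

3496 / 190 = 18.400 → round up to 19 risers.
Riser R = 3496 / 19 = 184 mm, within the 190 mm limit.
From 2R + T = 602: T = 602 − 368 = 234 mm.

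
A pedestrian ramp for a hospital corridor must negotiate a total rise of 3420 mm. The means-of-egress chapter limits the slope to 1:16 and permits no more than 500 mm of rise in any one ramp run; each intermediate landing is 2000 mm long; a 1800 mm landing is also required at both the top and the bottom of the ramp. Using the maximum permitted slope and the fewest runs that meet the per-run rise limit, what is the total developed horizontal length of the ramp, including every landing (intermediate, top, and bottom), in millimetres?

70320 mm

⌈3420/500⌉ = 7 ramp runs. That means 6 intermediate landings.
Horizontal run for 3420 mm of rise at 1:16 is 3420 × 16 = 54720 mm.
Intermediate landings: 6 × 2000 = 12000 mm.
Top and bottom landings: 2 × 1800 = 3600 mm.
Total = 54720 + 12000 + 3600 = 70320 mm.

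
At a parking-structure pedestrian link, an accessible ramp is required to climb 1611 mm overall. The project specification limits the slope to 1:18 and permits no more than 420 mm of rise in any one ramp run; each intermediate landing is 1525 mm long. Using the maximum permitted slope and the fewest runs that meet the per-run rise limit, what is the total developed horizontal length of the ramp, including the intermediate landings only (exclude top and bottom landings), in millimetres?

⌈1611/420⌉ = 4 ramp runs. That means 3 intermediate landings.
Horizontal run for 1611 mm of rise at 1:18 is 1611 × 18 = 28998 mm.
3 intermediate landings contribute 3 × 1525 = 4575 mm.
Total developed length = 28998 + 4575 = 33573 mm.

33573 mm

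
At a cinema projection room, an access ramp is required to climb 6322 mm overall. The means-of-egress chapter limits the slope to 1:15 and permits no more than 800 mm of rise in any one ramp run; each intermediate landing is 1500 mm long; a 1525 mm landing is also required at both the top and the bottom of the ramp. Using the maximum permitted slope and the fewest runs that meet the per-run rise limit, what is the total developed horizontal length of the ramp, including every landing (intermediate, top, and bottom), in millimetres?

108380 mm

6322 / 800 = 7.902 → round up to 8 ramp runs. That means 7 intermediate landings.
Horizontal run for 6322 mm of rise at 1:15 is 6322 × 15 = 94830 mm.
Intermediate landings: 7 × 1500 = 10500 mm.
Top and bottom landings: 2 × 1525 = 3050 mm.
Total = 94830 + 10500 + 3050 = 108380 mm.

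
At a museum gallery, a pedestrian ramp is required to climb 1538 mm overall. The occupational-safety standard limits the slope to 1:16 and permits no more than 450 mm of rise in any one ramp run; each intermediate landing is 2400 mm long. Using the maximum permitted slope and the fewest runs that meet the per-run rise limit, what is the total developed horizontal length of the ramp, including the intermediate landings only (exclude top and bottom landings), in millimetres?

31808 mm

1538 / 450 = 3.418 → round up to 4 ramp runs. That means 3 intermediate landings.
Horizontal run for 1538 mm of rise at 1:16 is 1538 × 16 = 24608 mm.
Intermediate landings: 3 × 2400 = 7200 mm.
Developed length = 24608 + 7200 = 31808 mm.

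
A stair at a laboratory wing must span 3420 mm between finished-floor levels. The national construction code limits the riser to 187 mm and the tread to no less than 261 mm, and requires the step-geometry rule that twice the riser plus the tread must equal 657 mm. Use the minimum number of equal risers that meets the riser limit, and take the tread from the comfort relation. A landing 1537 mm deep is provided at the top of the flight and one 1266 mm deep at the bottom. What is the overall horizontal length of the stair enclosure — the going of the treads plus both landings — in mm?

8149 mm

3420 / 187 = 18.29, so 19 risers are needed.
R = 3420 ÷ 19 = 180 mm.
Tread T = 657 − 2 × 180 = 297 mm (≥ 261 mm).
19 risers give 18 treads; going = 18 × 297 = 5346 mm.
Add landings: 5346 + 1537 + 1266 = 8149 mm.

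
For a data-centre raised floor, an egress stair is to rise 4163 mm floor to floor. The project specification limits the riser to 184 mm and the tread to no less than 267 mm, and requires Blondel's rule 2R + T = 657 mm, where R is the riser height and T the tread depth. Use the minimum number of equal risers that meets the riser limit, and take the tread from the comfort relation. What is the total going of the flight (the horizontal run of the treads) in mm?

⌈4163/184⌉ = 23 risers.
R = 4163 ÷ 23 = 181 mm.
From 2R + T = 657: T = 657 − 362 = 295 mm.
Treads = 23 − 1 = 22; going = 22 × 295 = 6490 mm.

6490 mm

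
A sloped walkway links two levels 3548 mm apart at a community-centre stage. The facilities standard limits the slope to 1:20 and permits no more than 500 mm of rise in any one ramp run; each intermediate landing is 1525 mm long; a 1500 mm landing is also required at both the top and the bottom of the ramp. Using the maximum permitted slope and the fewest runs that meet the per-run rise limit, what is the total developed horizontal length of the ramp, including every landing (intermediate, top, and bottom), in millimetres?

⌈3548/500⌉ = 8 ramp runs. That means 7 intermediate landings.
Horizontal run for 3548 mm of rise at 1:20 is 3548 × 20 = 70960 mm.
7 intermediate landings contribute 7 × 1525 = 10675 mm.
Top and bottom landings: 2 × 1500 = 3000 mm.
Total = 70960 + 10675 + 3000 = 84635 mm.

84635 mm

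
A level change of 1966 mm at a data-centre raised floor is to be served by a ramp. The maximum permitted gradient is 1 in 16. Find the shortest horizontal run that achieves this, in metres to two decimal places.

31.46 m

Run = rise × 16 = 1966 × 16 = 31456 mm.
31456 mm = 31.46 m.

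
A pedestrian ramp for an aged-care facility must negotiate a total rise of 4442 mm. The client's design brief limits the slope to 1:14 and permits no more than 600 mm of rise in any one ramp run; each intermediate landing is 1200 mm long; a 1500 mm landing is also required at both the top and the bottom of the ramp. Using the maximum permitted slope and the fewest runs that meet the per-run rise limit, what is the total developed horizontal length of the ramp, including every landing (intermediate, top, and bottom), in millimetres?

73588 mm

⌈4442/600⌉ = 8 ramp runs. That means 7 intermediate landings.
Ramp run (horizontal) at 1:14: 4442 × 14 = 62188 mm.
7 intermediate landings contribute 7 × 1200 = 8400 mm.
Top and bottom landings: 2 × 1500 = 3000 mm.
Total = 62188 + 8400 + 3000 = 73588 mm.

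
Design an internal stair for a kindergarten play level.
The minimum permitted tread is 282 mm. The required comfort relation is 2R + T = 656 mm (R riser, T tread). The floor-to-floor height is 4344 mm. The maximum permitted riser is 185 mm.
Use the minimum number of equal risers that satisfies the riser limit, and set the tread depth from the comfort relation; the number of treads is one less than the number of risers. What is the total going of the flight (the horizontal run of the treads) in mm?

6762 mm

At most 185 each: 4344/185 = 23.48, giving 24 risers.
Riser R = 4344 / 24 = 181 mm, within the 185 mm limit.
From 2R + T = 656: T = 656 − 362 = 294 mm.
Treads = 24 − 1 = 23; going = 23 × 294 = 6762 mm.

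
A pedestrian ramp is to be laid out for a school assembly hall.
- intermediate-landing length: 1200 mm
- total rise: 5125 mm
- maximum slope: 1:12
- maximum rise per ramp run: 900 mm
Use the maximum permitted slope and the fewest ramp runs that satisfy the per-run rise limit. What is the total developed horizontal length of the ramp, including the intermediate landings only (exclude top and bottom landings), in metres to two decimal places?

⌈5125/900⌉ = 6 ramp runs. That means 5 intermediate landings.
Horizontal run for 5125 mm of rise at 1:12 is 5125 × 12 = 61500 mm.
5 intermediate landings contribute 5 × 1200 = 6000 mm.
Total developed length = 61500 + 6000 = 67500 mm.
= 67.50 m.

67.50 m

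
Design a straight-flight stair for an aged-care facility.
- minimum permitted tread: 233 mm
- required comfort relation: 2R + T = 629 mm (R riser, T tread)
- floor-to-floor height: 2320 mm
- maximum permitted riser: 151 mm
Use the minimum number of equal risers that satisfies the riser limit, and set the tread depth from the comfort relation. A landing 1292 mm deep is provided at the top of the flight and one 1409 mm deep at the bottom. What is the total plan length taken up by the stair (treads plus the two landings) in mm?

2320 / 151 = 15.364 → round up to 16 risers.
R = 2320 ÷ 16 = 145 mm.
T = 629 − 2·145 = 339 mm, which satisfies the 233 mm minimum.
16 risers give 15 treads; going = 15 × 339 = 5085 mm.
Add landings: 5085 + 1292 + 1409 = 7786 mm.

7786 mm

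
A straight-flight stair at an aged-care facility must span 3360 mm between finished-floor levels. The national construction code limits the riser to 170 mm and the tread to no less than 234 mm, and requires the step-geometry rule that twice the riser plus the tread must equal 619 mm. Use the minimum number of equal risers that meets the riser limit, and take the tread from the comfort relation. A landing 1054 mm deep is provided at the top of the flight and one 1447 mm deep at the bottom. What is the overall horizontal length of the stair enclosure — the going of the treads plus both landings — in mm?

7878 mm

At most 170 each: 3360/170 = 19.76, giving 20 risers.
R = 3360 ÷ 20 = 168 mm.
From 2R + T = 619: T = 619 − 336 = 283 mm.
Going = (20 − 1) × 283 = 5377 mm.
Enclosure = 5377 + 1054 + 1447 = 7878 mm.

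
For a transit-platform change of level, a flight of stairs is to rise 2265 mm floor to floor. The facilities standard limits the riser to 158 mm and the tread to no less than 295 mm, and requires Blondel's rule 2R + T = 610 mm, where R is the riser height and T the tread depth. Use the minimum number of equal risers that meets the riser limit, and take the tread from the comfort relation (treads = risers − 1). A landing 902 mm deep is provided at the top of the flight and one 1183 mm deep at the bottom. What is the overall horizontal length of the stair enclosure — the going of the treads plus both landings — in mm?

6397 mm

⌈2265/158⌉ = 15 risers.
Each riser is 2265/15 = 151 mm (≤ 158 mm).
From 2R + T = 610: T = 610 − 302 = 308 mm.
15 risers give 14 treads; going = 14 × 308 = 4312 mm.
Enclosure = 4312 + 902 + 1183 = 6397 mm.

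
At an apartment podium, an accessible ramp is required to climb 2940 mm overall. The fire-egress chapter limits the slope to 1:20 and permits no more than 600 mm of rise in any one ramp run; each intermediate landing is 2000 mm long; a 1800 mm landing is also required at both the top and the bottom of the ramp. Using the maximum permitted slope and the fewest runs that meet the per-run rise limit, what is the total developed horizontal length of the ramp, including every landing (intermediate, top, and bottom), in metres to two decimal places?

70.40 m

2940 / 600 = 4.90, so 5 ramp runs are needed. That means 4 intermediate landings.
Ramp run (horizontal) at 1:20: 2940 × 20 = 58800 mm.
Intermediate landings: 4 × 2000 = 8000 mm.
Top and bottom landings: 2 × 1800 = 3600 mm.
Total = 58800 + 8000 + 3600 = 70400 mm.
= 70.40 m.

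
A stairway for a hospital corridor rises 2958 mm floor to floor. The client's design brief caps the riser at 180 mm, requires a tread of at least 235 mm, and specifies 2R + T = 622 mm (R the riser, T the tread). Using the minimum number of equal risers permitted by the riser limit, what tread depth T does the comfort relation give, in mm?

274 mm

2958 / 180 = 16.43, so 17 risers are needed.
Each riser is 2958/17 = 174 mm (≤ 180 mm).
Tread T = 622 − 2 × 174 = 274 mm (≥ 235 mm).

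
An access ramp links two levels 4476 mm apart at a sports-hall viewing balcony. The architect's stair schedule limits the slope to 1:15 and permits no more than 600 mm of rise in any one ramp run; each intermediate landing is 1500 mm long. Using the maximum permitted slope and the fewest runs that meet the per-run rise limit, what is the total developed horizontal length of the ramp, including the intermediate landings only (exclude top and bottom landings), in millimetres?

4476 / 600 = 7.46, so 8 ramp runs are needed. That means 7 intermediate landings.
Ramp run (horizontal) at 1:15: 4476 × 15 = 67140 mm.
Intermediate landings: 7 × 1500 = 10500 mm.
Total developed length = 67140 + 10500 = 77640 mm.

77640 mm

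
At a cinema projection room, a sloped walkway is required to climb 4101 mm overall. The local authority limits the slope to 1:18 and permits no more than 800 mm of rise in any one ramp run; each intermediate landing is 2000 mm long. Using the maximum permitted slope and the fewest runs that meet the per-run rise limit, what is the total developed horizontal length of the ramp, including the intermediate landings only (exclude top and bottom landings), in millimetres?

4101 / 800 = 5.13, so 6 ramp runs are needed. That means 5 intermediate landings.
Horizontal run for 4101 mm of rise at 1:18 is 4101 × 18 = 73818 mm.
5 intermediate landings contribute 5 × 2000 = 10000 mm.
Total developed length = 73818 + 10000 = 83818 mm.

83818 mm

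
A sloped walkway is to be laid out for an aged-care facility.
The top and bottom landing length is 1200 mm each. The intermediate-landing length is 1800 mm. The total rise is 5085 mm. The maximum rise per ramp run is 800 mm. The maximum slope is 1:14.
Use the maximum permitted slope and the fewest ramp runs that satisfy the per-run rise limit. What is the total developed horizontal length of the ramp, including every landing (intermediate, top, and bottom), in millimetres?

⌈5085/800⌉ = 7 ramp runs. That means 6 intermediate landings.
Ramp run (horizontal) at 1:14: 5085 × 14 = 71190 mm.
6 intermediate landings contribute 6 × 1800 = 10800 mm.
Top and bottom landings: 2 × 1200 = 2400 mm.
Total = 71190 + 10800 + 2400 = 84390 mm.

84390 mm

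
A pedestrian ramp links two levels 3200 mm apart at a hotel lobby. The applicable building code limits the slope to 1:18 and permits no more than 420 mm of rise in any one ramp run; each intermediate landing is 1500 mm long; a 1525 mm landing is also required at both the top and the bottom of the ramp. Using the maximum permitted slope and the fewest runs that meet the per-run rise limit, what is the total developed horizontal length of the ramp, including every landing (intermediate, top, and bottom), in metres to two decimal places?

At most 420 each: 3200/420 = 7.62, giving 8 ramp runs. That means 7 intermediate landings.
Ramp run (horizontal) at 1:18: 3200 × 18 = 57600 mm.
Intermediate landings: 7 × 1500 = 10500 mm.
Top and bottom landings: 2 × 1525 = 3050 mm.
Total = 57600 + 10500 + 3050 = 71150 mm.
= 71.15 m.

71.15 m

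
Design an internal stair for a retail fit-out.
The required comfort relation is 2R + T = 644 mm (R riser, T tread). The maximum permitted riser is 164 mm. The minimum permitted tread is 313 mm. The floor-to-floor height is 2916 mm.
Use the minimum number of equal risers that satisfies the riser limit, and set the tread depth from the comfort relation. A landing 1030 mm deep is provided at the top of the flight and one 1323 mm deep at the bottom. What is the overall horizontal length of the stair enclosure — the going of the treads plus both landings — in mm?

2916 / 164 = 17.78, so 18 risers are needed.
Each riser is 2916/18 = 162 mm (≤ 164 mm).
From 2R + T = 644: T = 644 − 324 = 320 mm.
Treads = 18 − 1 = 17; going = 17 × 320 = 5440 mm.
Add landings: 5440 + 1030 + 1323 = 7793 mm.

7793 mm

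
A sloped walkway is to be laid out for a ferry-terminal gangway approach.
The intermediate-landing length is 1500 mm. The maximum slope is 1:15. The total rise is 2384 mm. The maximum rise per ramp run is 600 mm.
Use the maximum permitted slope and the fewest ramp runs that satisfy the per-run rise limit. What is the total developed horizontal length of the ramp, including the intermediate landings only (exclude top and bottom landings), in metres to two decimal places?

40.26 m

2384 / 600 = 3.973 → round up to 4 ramp runs. That means 3 intermediate landings.
Horizontal run for 2384 mm of rise at 1:15 is 2384 × 15 = 35760 mm.
3 intermediate landings contribute 3 × 1500 = 4500 mm.
Total developed length = 35760 + 4500 = 40260 mm.
= 40.26 m.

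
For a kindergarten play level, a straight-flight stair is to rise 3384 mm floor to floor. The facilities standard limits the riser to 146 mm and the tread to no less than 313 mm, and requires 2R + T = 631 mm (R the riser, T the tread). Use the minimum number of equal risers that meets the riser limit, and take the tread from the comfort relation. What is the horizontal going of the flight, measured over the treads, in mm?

3384 / 146 = 23.18, so 24 risers are needed.
Riser R = 3384 / 24 = 141 mm, within the 146 mm limit.
Tread T = 631 − 2 × 141 = 349 mm (≥ 313 mm).
Treads = 24 − 1 = 23; going = 23 × 349 = 8027 mm.

8027 mm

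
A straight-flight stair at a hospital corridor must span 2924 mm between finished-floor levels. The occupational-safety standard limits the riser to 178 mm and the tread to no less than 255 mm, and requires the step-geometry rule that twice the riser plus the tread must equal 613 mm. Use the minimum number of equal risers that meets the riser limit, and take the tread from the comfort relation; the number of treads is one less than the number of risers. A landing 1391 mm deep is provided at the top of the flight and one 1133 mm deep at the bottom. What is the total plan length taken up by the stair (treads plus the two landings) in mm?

6828 mm

2924 / 178 = 16.43, so 17 risers are needed.
Each riser is 2924/17 = 172 mm (≤ 178 mm).
From 2R + T = 613: T = 613 − 344 = 269 mm.
Treads = 17 − 1 = 16; going = 16 × 269 = 4304 mm.
Add landings: 4304 + 1391 + 1133 = 6828 mm.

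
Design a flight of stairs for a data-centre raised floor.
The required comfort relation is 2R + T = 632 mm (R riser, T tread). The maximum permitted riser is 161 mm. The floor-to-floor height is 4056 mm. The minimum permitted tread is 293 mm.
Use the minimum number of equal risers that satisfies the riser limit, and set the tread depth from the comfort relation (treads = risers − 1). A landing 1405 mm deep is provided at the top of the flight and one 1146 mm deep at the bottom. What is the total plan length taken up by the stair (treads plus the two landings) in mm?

4056 / 161 = 25.193 → round up to 26 risers.
Riser R = 4056 / 26 = 156 mm, within the 161 mm limit.
Tread T = 632 − 2 × 156 = 320 mm (≥ 293 mm).
Treads = 26 − 1 = 25; going = 25 × 320 = 8000 mm.
Enclosure = 8000 + 1405 + 1146 = 10551 mm.

10551 mm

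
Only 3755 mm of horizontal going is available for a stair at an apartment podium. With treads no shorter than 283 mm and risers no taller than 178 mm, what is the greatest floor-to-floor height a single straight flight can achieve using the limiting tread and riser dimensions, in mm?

2492 mm

Treads that fit: ⌊3755 / 283⌋ = 13.
Risers = treads + 1 = 14.
Maximum height = 14 × 178 = 2492 mm.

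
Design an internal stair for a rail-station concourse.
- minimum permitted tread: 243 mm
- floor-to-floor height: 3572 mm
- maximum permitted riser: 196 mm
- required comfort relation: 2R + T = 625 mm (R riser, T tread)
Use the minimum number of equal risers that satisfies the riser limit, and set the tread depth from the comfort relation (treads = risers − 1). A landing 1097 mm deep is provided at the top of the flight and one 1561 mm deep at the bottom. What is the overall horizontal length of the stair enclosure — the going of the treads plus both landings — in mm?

7140 mm

3572 / 196 = 18.224 → round up to 19 risers.
R = 3572 ÷ 19 = 188 mm.
Tread T = 625 − 2 × 188 = 249 mm (≥ 243 mm).
Going = (19 − 1) × 249 = 4482 mm.
Add landings: 4482 + 1097 + 1561 = 7140 mm.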